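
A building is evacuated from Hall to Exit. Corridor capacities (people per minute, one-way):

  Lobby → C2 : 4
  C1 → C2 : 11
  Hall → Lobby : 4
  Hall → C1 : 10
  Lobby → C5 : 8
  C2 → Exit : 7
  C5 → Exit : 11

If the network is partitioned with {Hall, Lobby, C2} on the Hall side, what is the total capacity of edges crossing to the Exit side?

25

Edges leaving {Hall, Lobby, C2}: Hall→C1 (10), Lobby→C5 (8), C2→Exit (7).
Cut capacity = 10 + 8 + 7 = 25.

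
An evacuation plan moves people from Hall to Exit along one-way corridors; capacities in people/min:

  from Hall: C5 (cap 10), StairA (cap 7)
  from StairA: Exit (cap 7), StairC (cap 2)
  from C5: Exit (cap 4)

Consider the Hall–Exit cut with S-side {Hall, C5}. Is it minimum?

Yes — it is a minimum cut (capacity 11).

Given cut capacity: 7 + 4 = 11.
Augment Hall→StairA→Exit: bottleneck 7, flow now 7.
Augment Hall→C5→Exit: bottleneck 4, flow now 11.
No augmenting path remains; maximum flow = 11.
Cut capacity 11 equals the max flow, so it is a minimum cut.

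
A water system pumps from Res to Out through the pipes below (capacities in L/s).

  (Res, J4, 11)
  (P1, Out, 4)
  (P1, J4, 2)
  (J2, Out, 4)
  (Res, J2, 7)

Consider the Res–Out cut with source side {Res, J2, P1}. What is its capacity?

21

Edges leaving {Res, J2, P1}: Res→J4 (11), J2→Out (4), P1→J4 (2), P1→Out (4).
Cut capacity = 11 + 4 + 2 + 4 = 21.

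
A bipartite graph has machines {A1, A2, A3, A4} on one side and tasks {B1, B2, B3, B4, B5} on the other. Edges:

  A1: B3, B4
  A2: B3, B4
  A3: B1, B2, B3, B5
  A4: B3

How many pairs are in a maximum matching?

Unit-capacity flow: source→left, listed edges, right→sink; max matching = max flow.
Augmenting path A1→B3 (+1); matched 1.
Augmenting path A2→B4 (+1); matched 2.
Augmenting path A3→B1 (+1); matched 3.
No augmenting path remains; maximum matching = 3.
König certificate: {A3, B3, B4} is a vertex cover of size 3 (every listed pair touches it), so no matching can be larger.

3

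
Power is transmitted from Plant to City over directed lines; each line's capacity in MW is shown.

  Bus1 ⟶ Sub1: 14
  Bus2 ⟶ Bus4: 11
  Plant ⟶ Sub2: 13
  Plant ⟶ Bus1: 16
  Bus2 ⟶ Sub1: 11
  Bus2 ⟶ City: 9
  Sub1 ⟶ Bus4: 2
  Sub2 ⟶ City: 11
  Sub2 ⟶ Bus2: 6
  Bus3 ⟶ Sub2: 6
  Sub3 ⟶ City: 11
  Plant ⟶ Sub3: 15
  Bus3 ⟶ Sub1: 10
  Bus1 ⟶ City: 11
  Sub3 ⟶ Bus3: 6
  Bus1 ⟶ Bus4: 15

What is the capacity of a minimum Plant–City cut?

39

Augment Plant→Sub3→City: bottleneck 11, flow now 11.
Augment Plant→Bus1→City: bottleneck 11, flow now 22.
Augment Plant→Sub2→City: bottleneck 11, flow now 33.
Augment Plant→Sub2→Bus2→City: bottleneck 2, flow now 35.
Augment Plant→Sub3→Bus3→Sub2→Bus2→City: bottleneck 4, flow now 39.
No augmenting path remains; maximum flow = 39.
By max-flow min-cut, the minimum cut capacity equals the max flow.
In the residual graph, reachable from Plant: {Plant, Bus1, Sub1, Bus4}.
Min-cut edges: Plant→Sub3 (15), Plant→Sub2 (13), Bus1→City (11); capacity 15 + 13 + 11 = 39.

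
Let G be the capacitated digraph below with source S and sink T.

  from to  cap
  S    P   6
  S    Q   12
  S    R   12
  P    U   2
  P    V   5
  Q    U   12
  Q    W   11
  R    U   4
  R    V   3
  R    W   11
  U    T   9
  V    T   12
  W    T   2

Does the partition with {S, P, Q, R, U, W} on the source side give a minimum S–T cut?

Yes — it is a minimum cut (capacity 19).

Given cut capacity: 5 + 3 + 9 + 2 = 19.
Augment S→P→U→T: bottleneck 2, flow now 2.
Augment S→P→V→T: bottleneck 4, flow now 6.
Augment S→Q→U→T: bottleneck 7, flow now 13.
Augment S→Q→W→T: bottleneck 2, flow now 15.
Augment S→R→V→T: bottleneck 3, flow now 18.
Augment S→Q→U→P→V→T: bottleneck 1, flow now 19. (uses reverse residual edge)
No augmenting path remains; maximum flow = 19.
Cut capacity 19 equals the max flow, so it is a minimum cut.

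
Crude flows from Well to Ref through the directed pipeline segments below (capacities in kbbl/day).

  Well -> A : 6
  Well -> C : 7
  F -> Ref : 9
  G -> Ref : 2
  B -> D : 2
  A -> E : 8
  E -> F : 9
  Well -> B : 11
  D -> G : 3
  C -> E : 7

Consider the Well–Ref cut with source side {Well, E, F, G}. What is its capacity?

35

Edges leaving {Well, E, F, G}: Well→A (6), Well→B (11), Well→C (7), F→Ref (9), G→Ref (2).
Cut capacity = 6 + 11 + 7 + 9 + 2 = 35.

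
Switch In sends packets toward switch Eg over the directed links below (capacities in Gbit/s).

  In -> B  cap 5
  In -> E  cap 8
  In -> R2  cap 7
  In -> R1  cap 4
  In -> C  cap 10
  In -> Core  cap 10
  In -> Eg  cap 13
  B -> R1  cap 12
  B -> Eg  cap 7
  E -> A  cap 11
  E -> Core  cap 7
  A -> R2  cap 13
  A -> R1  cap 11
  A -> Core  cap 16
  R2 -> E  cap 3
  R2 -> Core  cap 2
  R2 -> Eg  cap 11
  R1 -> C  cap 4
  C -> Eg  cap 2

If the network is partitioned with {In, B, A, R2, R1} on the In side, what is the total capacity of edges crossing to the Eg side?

Edges leaving {In, B, A, R2, R1}: In→E (8), In→C (10), In→Core (10), In→Eg (13), B→Eg (7), A→Core (16), R2→E (3), R2→Core (2), R2→Eg (11), R1→C (4).
Cut capacity = 8 + 10 + 10 + 13 + 7 + 16 + 3 + 2 + 11 + 4 = 84.

84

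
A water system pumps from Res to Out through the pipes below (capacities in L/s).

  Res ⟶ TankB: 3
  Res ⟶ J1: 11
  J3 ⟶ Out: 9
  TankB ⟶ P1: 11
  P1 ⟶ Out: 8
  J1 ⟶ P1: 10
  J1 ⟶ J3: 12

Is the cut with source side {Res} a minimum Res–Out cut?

Given cut capacity: 11 + 3 = 14.
Augment Res→J1→P1→Out: bottleneck 8, flow now 8.
Augment Res→J1→J3→Out: bottleneck 3, flow now 11.
Augment Res→TankB→P1→J1→J3→Out: bottleneck 3, flow now 14. (uses reverse residual edge)
No augmenting path remains; maximum flow = 14.
Cut capacity 14 equals the max flow, so it is a minimum cut.

Yes — it is a minimum cut (capacity 14).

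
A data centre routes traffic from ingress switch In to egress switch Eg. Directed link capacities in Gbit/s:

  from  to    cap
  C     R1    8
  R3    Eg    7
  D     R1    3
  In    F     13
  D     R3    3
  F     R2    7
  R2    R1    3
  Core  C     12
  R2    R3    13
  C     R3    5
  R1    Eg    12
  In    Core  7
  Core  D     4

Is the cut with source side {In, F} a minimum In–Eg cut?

Given cut capacity: 7 + 7 = 14.
Augment In→Core→D→R1→Eg: bottleneck 3, flow now 3.
Augment In→Core→D→R3→Eg: bottleneck 1, flow now 4.
Augment In→Core→C→R1→Eg: bottleneck 3, flow now 7.
Augment In→F→R2→R1→Eg: bottleneck 3, flow now 10.
Augment In→F→R2→R3→Eg: bottleneck 4, flow now 14.
No augmenting path remains; maximum flow = 14.
Cut capacity 14 equals the max flow, so it is a minimum cut.

Yes — it is a minimum cut (capacity 14).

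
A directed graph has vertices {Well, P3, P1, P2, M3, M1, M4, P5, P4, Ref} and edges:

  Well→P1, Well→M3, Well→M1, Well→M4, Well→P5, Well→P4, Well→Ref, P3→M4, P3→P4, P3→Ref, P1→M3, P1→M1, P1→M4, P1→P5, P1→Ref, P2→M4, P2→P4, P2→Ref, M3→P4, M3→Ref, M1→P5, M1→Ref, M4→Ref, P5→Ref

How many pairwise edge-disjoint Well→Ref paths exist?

Assign every edge capacity 1; by Menger, the answer equals the max flow.
Path Well→Ref (+1); total 1.
Path Well→P1→Ref (+1); total 2.
Path Well→M3→Ref (+1); total 3.
Path Well→M1→Ref (+1); total 4.
Path Well→M4→Ref (+1); total 5.
Path Well→P5→Ref (+1); total 6.
No residual Well→Ref path; max flow = 6.
Certifying cut of size 6: {Well→M1, Well→M3, Well→M4, Well→P1, Well→P5, Well→Ref}.

6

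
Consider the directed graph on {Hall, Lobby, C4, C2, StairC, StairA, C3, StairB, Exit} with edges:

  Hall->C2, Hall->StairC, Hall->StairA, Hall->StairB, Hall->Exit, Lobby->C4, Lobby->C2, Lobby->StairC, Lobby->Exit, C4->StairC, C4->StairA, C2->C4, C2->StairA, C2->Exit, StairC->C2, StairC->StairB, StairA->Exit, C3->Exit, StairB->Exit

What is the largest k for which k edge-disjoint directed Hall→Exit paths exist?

Assign every edge capacity 1; by Menger, the answer equals the max flow.
Path Hall→Exit (+1); total 1.
Path Hall→C2→Exit (+1); total 2.
Path Hall→StairA→Exit (+1); total 3.
Path Hall→StairB→Exit (+1); total 4.
No residual Hall→Exit path; max flow = 4.
Certifying cut of size 4: {C2→Exit, Hall→Exit, StairA→Exit, StairB→Exit}.

4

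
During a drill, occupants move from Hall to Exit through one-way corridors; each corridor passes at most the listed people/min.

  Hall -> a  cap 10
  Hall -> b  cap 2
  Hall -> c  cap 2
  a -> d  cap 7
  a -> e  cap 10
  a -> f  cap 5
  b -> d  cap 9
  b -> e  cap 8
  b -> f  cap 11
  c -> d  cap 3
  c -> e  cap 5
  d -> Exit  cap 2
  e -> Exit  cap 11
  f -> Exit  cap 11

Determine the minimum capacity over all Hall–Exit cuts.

Augment Hall→a→d→Exit: bottleneck 2, flow now 2.
Augment Hall→a→e→Exit: bottleneck 8, flow now 10.
Augment Hall→b→e→Exit: bottleneck 2, flow now 12.
Augment Hall→c→e→Exit: bottleneck 1, flow now 13.
Augment Hall→c→d→a→f→Exit: bottleneck 1, flow now 14. (uses reverse residual edge)
No augmenting path remains; maximum flow = 14.
By max-flow min-cut, the minimum cut capacity equals the max flow.
In the residual graph, reachable from Hall: {Hall}.
Min-cut edges: Hall→a (10), Hall→b (2), Hall→c (2); capacity 10 + 2 + 2 = 14.

14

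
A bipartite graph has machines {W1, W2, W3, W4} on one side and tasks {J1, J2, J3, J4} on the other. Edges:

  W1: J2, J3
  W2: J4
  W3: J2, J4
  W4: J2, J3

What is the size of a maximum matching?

Unit-capacity flow: source→left, listed edges, right→sink; max matching = max flow.
Augmenting path W1→J2 (+1); matched 1.
Augmenting path W2→J4 (+1); matched 2.
Augmenting path W4→J3 (+1); matched 3.
No augmenting path remains; maximum matching = 3.
König certificate: {J2, J3, J4} is a vertex cover of size 3 (every listed pair touches it), so no matching can be larger.

3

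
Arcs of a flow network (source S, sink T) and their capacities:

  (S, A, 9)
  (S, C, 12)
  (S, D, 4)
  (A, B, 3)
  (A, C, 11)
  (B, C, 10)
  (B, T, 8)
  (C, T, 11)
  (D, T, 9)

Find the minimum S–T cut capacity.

Augment S→C→T: bottleneck 11, flow now 11.
Augment S→D→T: bottleneck 4, flow now 15.
Augment S→A→B→T: bottleneck 3, flow now 18.
No augmenting path remains; maximum flow = 18.
By max-flow min-cut, the minimum cut capacity equals the max flow.
In the residual graph, reachable from S: {S, A, C}.
Min-cut edges: S→D (4), A→B (3), C→T (11); capacity 4 + 3 + 11 = 18.

18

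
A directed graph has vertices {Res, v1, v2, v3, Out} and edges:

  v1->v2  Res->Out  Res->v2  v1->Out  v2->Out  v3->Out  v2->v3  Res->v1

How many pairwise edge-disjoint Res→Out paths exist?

Assign every edge capacity 1; by Menger, the answer equals the max flow.
Path Res→Out (+1); total 1.
Path Res→v1→Out (+1); total 2.
Path Res→v2→Out (+1); total 3.
No residual Res→Out path; max flow = 3.
Certifying cut of size 3: {Res→Out, Res→v1, Res→v2}.

3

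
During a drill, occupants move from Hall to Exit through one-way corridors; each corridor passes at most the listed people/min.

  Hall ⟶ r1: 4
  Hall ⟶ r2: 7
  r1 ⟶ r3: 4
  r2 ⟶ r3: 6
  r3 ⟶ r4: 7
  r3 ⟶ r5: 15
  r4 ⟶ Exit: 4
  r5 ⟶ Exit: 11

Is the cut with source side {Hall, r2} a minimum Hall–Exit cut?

Given cut capacity: 4 + 6 = 10.
Augment Hall→r1→r3→r4→Exit: bottleneck 4, flow now 4.
Augment Hall→r2→r3→r5→Exit: bottleneck 6, flow now 10.
No augmenting path remains; maximum flow = 10.
Cut capacity 10 equals the max flow, so it is a minimum cut.

Yes — it is a minimum cut (capacity 10).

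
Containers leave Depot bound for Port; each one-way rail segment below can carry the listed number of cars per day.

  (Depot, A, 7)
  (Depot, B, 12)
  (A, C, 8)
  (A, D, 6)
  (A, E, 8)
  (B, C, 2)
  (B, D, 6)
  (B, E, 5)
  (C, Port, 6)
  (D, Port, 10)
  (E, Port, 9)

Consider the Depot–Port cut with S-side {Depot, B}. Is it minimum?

Given cut capacity: 7 + 2 + 6 + 5 = 20.
Augment Depot→A→C→Port: bottleneck 6, flow now 6.
Augment Depot→A→D→Port: bottleneck 1, flow now 7.
Augment Depot→B→D→Port: bottleneck 6, flow now 13.
Augment Depot→B→E→Port: bottleneck 5, flow now 18.
Augment Depot→B→C→A→D→Port: bottleneck 1, flow now 19. (uses reverse residual edge)
No augmenting path remains; maximum flow = 19.
In the residual graph, reachable from Depot: {Depot}.
Min-cut edges: Depot→A (7), Depot→B (12); capacity 7 + 12 = 19.
Cut capacity 20 exceeds the max flow 19, so it is not minimum.

No — its capacity is 20, but the minimum cut has capacity 19.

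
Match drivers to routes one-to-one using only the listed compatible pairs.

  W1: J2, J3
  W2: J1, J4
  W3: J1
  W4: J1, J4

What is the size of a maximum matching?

Unit-capacity flow: source→left, listed edges, right→sink; max matching = max flow.
Augmenting path W1→J2 (+1); matched 1.
Augmenting path W2→J1 (+1); matched 2.
Augmenting path W4→J4 (+1); matched 3.
No augmenting path remains; maximum matching = 3.
König certificate: {W1, J1, J4} is a vertex cover of size 3 (every listed pair touches it), so no matching can be larger.

3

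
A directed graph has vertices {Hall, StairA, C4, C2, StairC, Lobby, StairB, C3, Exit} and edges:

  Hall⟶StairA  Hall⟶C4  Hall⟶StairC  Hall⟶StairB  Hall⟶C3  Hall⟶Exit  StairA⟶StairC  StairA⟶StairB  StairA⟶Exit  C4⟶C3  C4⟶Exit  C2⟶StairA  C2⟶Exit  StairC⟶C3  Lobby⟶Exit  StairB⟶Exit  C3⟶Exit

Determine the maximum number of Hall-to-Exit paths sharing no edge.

5

Assign every edge capacity 1; by Menger, the answer equals the max flow.
Path Hall→Exit (+1); total 1.
Path Hall→StairA→Exit (+1); total 2.
Path Hall→C4→Exit (+1); total 3.
Path Hall→StairB→Exit (+1); total 4.
Path Hall→C3→Exit (+1); total 5.
No residual Hall→Exit path; max flow = 5.
Certifying cut of size 5: {C3→Exit, Hall→C4, Hall→Exit, Hall→StairA, Hall→StairB}.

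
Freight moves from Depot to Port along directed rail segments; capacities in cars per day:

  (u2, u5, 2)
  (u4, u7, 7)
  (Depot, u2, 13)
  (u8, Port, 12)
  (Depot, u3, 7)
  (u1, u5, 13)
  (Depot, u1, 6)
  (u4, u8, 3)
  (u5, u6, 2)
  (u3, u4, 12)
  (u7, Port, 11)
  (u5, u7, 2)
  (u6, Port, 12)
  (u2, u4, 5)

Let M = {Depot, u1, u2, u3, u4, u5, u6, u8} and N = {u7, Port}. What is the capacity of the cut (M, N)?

33

Edges leaving {Depot, u1, u2, u3, u4, u5, u6, u8}: u4→u7 (7), u5→u7 (2), u6→Port (12), u8→Port (12).
Cut capacity = 7 + 2 + 12 + 12 = 33.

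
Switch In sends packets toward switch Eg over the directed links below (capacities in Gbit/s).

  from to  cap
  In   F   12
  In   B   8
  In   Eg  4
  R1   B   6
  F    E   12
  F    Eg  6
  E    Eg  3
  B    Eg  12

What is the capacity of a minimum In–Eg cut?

21

Augment In→Eg: bottleneck 4, flow now 4.
Augment In→F→Eg: bottleneck 6, flow now 10.
Augment In→B→Eg: bottleneck 8, flow now 18.
Augment In→F→E→Eg: bottleneck 3, flow now 21.
No augmenting path remains; maximum flow = 21.
By max-flow min-cut, the minimum cut capacity equals the max flow.
In the residual graph, reachable from In: {In, F, E}.
Min-cut edges: In→B (8), In→Eg (4), F→Eg (6), E→Eg (3); capacity 8 + 4 + 6 + 3 = 21.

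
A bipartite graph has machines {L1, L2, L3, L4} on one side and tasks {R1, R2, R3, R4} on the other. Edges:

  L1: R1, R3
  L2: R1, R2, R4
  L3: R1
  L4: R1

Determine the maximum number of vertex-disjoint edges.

Unit-capacity flow: source→left, listed edges, right→sink; max matching = max flow.
Augmenting path L1→R1 (+1); matched 1.
Augmenting path L2→R2 (+1); matched 2.
Augmenting path L3→R1→L1→R3 (+1); matched 3.
No augmenting path remains; maximum matching = 3.
König certificate: {L1, L2, R1} is a vertex cover of size 3 (every listed pair touches it), so no matching can be larger.

3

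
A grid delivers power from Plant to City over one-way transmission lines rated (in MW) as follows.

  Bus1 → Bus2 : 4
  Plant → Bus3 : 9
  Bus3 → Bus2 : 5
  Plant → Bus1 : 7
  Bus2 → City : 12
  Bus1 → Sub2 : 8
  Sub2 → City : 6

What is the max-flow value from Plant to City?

Augment Plant→Bus1→Sub2→City: bottleneck 6, flow now 6.
Augment Plant→Bus1→Bus2→City: bottleneck 1, flow now 7.
Augment Plant→Bus3→Bus2→City: bottleneck 5, flow now 12.
No augmenting path remains; maximum flow = 12.
In the residual graph, reachable from Plant: {Plant, Bus3}.
Min-cut edges: Plant→Bus1 (7), Bus3→Bus2 (5); capacity 7 + 5 = 12.
This cut is saturated, so no flow can exceed 12.

12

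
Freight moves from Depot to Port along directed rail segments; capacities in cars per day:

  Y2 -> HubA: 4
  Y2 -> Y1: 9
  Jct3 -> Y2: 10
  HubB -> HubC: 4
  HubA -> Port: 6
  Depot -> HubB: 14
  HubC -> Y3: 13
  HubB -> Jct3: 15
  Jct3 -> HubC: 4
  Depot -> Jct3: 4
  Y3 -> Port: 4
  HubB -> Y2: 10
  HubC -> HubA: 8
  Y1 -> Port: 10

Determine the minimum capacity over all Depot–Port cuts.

18

Augment Depot→Jct3→Y2→Y1→Port: bottleneck 4, flow now 4.
Augment Depot→HubB→Y2→Y1→Port: bottleneck 5, flow now 9.
Augment Depot→HubB→Y2→HubA→Port: bottleneck 4, flow now 13.
Augment Depot→HubB→HubC→Y3→Port: bottleneck 4, flow now 17.
Augment Depot→HubB→Jct3→HubC→HubA→Port: bottleneck 1, flow now 18.
No augmenting path remains; maximum flow = 18.
By max-flow min-cut, the minimum cut capacity equals the max flow.
In the residual graph, reachable from Depot: {Depot}.
Min-cut edges: Depot→Jct3 (4), Depot→HubB (14); capacity 4 + 14 = 18.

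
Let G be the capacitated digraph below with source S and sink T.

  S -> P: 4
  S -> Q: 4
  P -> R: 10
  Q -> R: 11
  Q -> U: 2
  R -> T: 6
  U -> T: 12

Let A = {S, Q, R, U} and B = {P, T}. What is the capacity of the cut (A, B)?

22

Edges leaving {S, Q, R, U}: S→P (4), R→T (6), U→T (12).
Cut capacity = 4 + 6 + 12 = 22.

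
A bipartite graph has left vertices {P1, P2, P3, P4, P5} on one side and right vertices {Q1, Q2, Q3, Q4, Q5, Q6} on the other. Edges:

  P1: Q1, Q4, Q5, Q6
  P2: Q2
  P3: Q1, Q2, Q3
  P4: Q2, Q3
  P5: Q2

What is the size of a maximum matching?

4

Unit-capacity flow: source→left, listed edges, right→sink; max matching = max flow.
Augmenting path P1→Q1 (+1); matched 1.
Augmenting path P2→Q2 (+1); matched 2.
Augmenting path P3→Q3 (+1); matched 3.
Augmenting path P4→Q3→P3→Q1→P1→Q4 (+1); matched 4.
No augmenting path remains; maximum matching = 4.
König certificate: {P1, P3, P4, Q2} is a vertex cover of size 4 (every listed pair touches it), so no matching can be larger.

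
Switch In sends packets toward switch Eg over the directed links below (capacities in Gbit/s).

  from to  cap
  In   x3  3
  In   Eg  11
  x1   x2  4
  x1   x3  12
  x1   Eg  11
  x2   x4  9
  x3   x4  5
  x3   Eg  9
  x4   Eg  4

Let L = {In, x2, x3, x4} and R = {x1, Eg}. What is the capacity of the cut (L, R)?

24

Edges leaving {In, x2, x3, x4}: In→Eg (11), x3→Eg (9), x4→Eg (4).
Cut capacity = 11 + 9 + 4 = 24.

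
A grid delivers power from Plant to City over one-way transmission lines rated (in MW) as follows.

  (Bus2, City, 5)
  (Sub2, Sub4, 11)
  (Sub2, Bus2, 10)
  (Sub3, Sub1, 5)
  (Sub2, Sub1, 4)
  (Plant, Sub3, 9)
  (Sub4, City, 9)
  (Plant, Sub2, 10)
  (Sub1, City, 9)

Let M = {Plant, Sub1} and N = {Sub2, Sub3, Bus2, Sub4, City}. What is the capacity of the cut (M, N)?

28

Edges leaving {Plant, Sub1}: Plant→Sub2 (10), Plant→Sub3 (9), Sub1→City (9).
Cut capacity = 10 + 9 + 9 = 28.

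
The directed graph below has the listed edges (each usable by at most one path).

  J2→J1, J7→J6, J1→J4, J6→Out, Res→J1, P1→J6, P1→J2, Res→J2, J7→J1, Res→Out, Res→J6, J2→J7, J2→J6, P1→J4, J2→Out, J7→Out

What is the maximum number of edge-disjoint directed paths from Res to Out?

3

Assign every edge capacity 1; by Menger, the answer equals the max flow.
Path Res→Out (+1); total 1.
Path Res→J2→Out (+1); total 2.
Path Res→J6→Out (+1); total 3.
No residual Res→Out path; max flow = 3.
Certifying cut of size 3: {Res→J2, Res→J6, Res→Out}.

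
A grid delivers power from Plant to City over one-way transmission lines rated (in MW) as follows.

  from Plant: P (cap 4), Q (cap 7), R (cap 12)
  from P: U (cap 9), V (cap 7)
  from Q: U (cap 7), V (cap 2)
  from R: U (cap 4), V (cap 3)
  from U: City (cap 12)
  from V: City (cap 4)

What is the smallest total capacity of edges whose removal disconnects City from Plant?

Augment Plant→P→U→City: bottleneck 4, flow now 4.
Augment Plant→Q→U→City: bottleneck 7, flow now 11.
Augment Plant→R→U→City: bottleneck 1, flow now 12.
Augment Plant→R→V→City: bottleneck 3, flow now 15.
Augment Plant→R→U→P→V→City: bottleneck 1, flow now 16. (uses reverse residual edge)
No augmenting path remains; maximum flow = 16.
By max-flow min-cut, the minimum cut capacity equals the max flow.
In the residual graph, reachable from Plant: {Plant, P, Q, R, U, V}.
Min-cut edges: U→City (12), V→City (4); capacity 12 + 4 = 16.

16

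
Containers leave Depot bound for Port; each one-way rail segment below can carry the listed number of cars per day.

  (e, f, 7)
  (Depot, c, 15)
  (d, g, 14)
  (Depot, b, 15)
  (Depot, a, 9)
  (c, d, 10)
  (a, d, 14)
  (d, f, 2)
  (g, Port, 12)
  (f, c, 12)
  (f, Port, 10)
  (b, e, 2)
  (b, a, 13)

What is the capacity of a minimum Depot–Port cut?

16

Augment Depot→a→d→f→Port: bottleneck 2, flow now 2.
Augment Depot→a→d→g→Port: bottleneck 7, flow now 9.
Augment Depot→b→e→f→Port: bottleneck 2, flow now 11.
Augment Depot→c→d→g→Port: bottleneck 5, flow now 16.
No augmenting path remains; maximum flow = 16.
By max-flow min-cut, the minimum cut capacity equals the max flow.
In the residual graph, reachable from Depot: {Depot, a, b, c, d, g}.
Min-cut edges: b→e (2), d→f (2), g→Port (12); capacity 2 + 2 + 12 = 16.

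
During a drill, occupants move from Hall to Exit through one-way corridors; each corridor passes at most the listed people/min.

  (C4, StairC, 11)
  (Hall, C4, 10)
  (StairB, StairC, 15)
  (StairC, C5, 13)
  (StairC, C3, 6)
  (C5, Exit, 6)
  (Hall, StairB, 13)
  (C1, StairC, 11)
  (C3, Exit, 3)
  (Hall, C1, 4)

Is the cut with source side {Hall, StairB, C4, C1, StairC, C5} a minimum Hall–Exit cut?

No — its capacity is 12, but the minimum cut has capacity 9.

Given cut capacity: 6 + 6 = 12.
Augment Hall→StairB→StairC→C3→Exit: bottleneck 3, flow now 3.
Augment Hall→StairB→StairC→C5→Exit: bottleneck 6, flow now 9.
No augmenting path remains; maximum flow = 9.
In the residual graph, reachable from Hall: {Hall, StairB, C4, C1, StairC, C3, C5}.
Min-cut edges: C3→Exit (3), C5→Exit (6); capacity 3 + 6 = 9.
Cut capacity 12 exceeds the max flow 9, so it is not minimum.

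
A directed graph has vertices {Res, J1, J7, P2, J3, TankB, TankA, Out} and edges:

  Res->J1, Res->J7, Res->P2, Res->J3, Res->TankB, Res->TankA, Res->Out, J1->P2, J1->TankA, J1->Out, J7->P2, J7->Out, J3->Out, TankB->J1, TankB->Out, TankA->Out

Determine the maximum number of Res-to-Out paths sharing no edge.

Assign every edge capacity 1; by Menger, the answer equals the max flow.
Path Res→Out (+1); total 1.
Path Res→J1→Out (+1); total 2.
Path Res→J7→Out (+1); total 3.
Path Res→J3→Out (+1); total 4.
Path Res→TankB→Out (+1); total 5.
Path Res→TankA→Out (+1); total 6.
No residual Res→Out path; max flow = 6.
Certifying cut of size 6: {Res→J1, Res→J3, Res→J7, Res→Out, Res→TankA, Res→TankB}.

6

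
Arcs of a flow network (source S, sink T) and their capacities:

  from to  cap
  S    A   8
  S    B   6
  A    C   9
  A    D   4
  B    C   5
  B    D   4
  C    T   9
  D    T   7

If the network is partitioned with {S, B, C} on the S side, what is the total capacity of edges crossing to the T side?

21

Edges leaving {S, B, C}: S→A (8), B→D (4), C→T (9).
Cut capacity = 8 + 4 + 9 = 21.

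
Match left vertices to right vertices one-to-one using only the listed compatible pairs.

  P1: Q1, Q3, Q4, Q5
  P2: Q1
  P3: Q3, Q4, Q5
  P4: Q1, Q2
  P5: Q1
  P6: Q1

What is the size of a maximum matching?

Unit-capacity flow: source→left, listed edges, right→sink; max matching = max flow.
Augmenting path P1→Q1 (+1); matched 1.
Augmenting path P3→Q3 (+1); matched 2.
Augmenting path P4→Q2 (+1); matched 3.
Augmenting path P2→Q1→P1→Q4 (+1); matched 4.
No augmenting path remains; maximum matching = 4.
König certificate: {P1, P3, P4, Q1} is a vertex cover of size 4 (every listed pair touches it), so no matching can be larger.

4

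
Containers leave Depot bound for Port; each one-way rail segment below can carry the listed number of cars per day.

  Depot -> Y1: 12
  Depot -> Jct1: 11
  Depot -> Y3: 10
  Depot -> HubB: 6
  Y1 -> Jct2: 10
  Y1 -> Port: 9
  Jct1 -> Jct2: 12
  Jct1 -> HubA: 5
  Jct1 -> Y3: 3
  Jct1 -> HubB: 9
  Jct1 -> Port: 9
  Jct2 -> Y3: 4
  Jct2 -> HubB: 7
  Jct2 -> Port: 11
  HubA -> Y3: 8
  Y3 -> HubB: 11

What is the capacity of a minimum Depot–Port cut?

23

Augment Depot→Y1→Port: bottleneck 9, flow now 9.
Augment Depot→Jct1→Port: bottleneck 9, flow now 18.
Augment Depot→Y1→Jct2→Port: bottleneck 3, flow now 21.
Augment Depot→Jct1→Jct2→Port: bottleneck 2, flow now 23.
No augmenting path remains; maximum flow = 23.
By max-flow min-cut, the minimum cut capacity equals the max flow.
In the residual graph, reachable from Depot: {Depot, Y3, HubB}.
Min-cut edges: Depot→Y1 (12), Depot→Jct1 (11); capacity 12 + 11 = 23.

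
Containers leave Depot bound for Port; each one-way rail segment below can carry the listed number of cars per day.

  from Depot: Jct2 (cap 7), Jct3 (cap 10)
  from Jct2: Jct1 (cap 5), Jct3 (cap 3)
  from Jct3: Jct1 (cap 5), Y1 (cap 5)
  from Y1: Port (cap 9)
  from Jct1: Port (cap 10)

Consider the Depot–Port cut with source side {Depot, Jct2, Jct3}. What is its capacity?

15

Edges leaving {Depot, Jct2, Jct3}: Jct2→Jct1 (5), Jct3→Y1 (5), Jct3→Jct1 (5).
Cut capacity = 5 + 5 + 5 = 15.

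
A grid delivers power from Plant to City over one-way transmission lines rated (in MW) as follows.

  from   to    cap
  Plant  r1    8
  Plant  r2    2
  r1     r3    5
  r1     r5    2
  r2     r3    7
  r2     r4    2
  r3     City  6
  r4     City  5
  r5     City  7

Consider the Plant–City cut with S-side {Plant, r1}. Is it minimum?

Given cut capacity: 2 + 5 + 2 = 9.
Augment Plant→r1→r3→City: bottleneck 5, flow now 5.
Augment Plant→r1→r5→City: bottleneck 2, flow now 7.
Augment Plant→r2→r3→City: bottleneck 1, flow now 8.
Augment Plant→r2→r4→City: bottleneck 1, flow now 9.
No augmenting path remains; maximum flow = 9.
Cut capacity 9 equals the max flow, so it is a minimum cut.

Yes — it is a minimum cut (capacity 9).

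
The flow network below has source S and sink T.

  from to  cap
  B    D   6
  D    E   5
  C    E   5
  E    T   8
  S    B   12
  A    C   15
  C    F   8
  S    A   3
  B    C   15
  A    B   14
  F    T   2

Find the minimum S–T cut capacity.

10

Augment S→A→C→E→T: bottleneck 3, flow now 3.
Augment S→B→C→E→T: bottleneck 2, flow now 5.
Augment S→B→C→F→T: bottleneck 2, flow now 7.
Augment S→B→D→E→T: bottleneck 3, flow now 10.
No augmenting path remains; maximum flow = 10.
By max-flow min-cut, the minimum cut capacity equals the max flow.
In the residual graph, reachable from S: {S, A, B, C, D, E, F}.
Min-cut edges: E→T (8), F→T (2); capacity 8 + 2 = 10.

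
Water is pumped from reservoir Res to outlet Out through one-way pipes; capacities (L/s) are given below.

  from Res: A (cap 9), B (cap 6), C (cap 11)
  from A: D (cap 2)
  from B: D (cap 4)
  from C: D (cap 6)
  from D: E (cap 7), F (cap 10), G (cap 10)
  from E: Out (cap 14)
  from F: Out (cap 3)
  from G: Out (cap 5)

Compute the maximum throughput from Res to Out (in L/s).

Augment Res→A→D→E→Out: bottleneck 2, flow now 2.
Augment Res→B→D→E→Out: bottleneck 4, flow now 6.
Augment Res→C→D→E→Out: bottleneck 1, flow now 7.
Augment Res→C→D→F→Out: bottleneck 3, flow now 10.
Augment Res→C→D→G→Out: bottleneck 2, flow now 12.
No augmenting path remains; maximum flow = 12.
In the residual graph, reachable from Res: {Res, A, B, C}.
Min-cut edges: A→D (2), B→D (4), C→D (6); capacity 2 + 4 + 6 = 12.
This cut is saturated, so no flow can exceed 12.

12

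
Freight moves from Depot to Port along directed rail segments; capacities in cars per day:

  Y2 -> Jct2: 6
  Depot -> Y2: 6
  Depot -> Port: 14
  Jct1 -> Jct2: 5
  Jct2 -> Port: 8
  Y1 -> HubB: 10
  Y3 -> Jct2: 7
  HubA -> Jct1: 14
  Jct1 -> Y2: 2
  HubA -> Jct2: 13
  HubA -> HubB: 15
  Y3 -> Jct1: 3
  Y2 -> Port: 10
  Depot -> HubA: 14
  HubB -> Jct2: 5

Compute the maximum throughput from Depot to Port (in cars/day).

Augment Depot→Port: bottleneck 14, flow now 14.
Augment Depot→Y2→Port: bottleneck 6, flow now 20.
Augment Depot→HubA→Jct2→Port: bottleneck 8, flow now 28.
Augment Depot→HubA→Jct1→Y2→Port: bottleneck 2, flow now 30.
No augmenting path remains; maximum flow = 30.
In the residual graph, reachable from Depot: {Depot, HubA, Jct1, HubB, Jct2}.
Min-cut edges: Depot→Y2 (6), Depot→Port (14), Jct1→Y2 (2), Jct2→Port (8); capacity 6 + 14 + 2 + 8 = 30.
This cut is saturated, so no flow can exceed 30.

30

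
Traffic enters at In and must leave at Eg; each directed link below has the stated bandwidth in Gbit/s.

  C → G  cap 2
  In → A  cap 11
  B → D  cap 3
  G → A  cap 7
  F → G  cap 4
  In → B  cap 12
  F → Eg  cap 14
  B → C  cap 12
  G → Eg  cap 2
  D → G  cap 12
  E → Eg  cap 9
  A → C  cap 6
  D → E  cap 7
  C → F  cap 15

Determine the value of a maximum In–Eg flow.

Augment In→A→C→F→Eg: bottleneck 6, flow now 6.
Augment In→B→C→F→Eg: bottleneck 8, flow now 14.
Augment In→B→C→G→Eg: bottleneck 2, flow now 16.
Augment In→B→D→E→Eg: bottleneck 2, flow now 18.
No augmenting path remains; maximum flow = 18.
In the residual graph, reachable from In: {In, A}.
Min-cut edges: In→B (12), A→C (6); capacity 12 + 6 = 18.
This cut is saturated, so no flow can exceed 18.

18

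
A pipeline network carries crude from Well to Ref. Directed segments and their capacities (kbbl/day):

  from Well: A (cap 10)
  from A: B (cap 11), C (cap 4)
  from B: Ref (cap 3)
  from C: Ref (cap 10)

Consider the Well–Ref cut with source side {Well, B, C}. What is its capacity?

23

Edges leaving {Well, B, C}: Well→A (10), B→Ref (3), C→Ref (10).
Cut capacity = 10 + 3 + 10 = 23.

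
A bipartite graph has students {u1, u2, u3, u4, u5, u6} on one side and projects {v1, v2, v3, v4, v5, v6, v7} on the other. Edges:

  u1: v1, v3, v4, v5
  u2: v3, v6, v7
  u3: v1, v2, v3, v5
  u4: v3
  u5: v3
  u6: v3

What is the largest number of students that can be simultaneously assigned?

4

Unit-capacity flow: source→left, listed edges, right→sink; max matching = max flow.
Augmenting path u1→v1 (+1); matched 1.
Augmenting path u2→v3 (+1); matched 2.
Augmenting path u3→v2 (+1); matched 3.
Augmenting path u4→v3→u2→v6 (+1); matched 4.
No augmenting path remains; maximum matching = 4.
König certificate: {u1, u2, u3, v3} is a vertex cover of size 4 (every listed pair touches it), so no matching can be larger.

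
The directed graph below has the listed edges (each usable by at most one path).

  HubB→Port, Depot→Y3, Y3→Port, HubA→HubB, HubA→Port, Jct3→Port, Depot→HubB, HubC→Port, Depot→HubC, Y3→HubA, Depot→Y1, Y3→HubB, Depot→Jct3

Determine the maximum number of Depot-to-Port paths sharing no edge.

Assign every edge capacity 1; by Menger, the answer equals the max flow.
Path Depot→Y3→Port (+1); total 1.
Path Depot→HubC→Port (+1); total 2.
Path Depot→Jct3→Port (+1); total 3.
Path Depot→HubB→Port (+1); total 4.
No residual Depot→Port path; max flow = 4.
Certifying cut of size 4: {Depot→HubB, Depot→HubC, Depot→Jct3, Depot→Y3}.

4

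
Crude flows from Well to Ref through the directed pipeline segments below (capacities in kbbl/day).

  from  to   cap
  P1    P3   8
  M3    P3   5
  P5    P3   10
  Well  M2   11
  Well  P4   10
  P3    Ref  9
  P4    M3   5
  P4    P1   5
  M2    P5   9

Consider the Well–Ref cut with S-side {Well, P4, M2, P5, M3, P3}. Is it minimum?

No — its capacity is 14, but the minimum cut has capacity 9.

Given cut capacity: 5 + 9 = 14.
Augment Well→P4→P1→P3→Ref: bottleneck 5, flow now 5.
Augment Well→P4→M3→P3→Ref: bottleneck 4, flow now 9.
No augmenting path remains; maximum flow = 9.
In the residual graph, reachable from Well: {Well, P4, M2, P5, P1, M3, P3}.
Min-cut edges: P3→Ref (9); capacity 9 = 9.
Cut capacity 14 exceeds the max flow 9, so it is not minimum.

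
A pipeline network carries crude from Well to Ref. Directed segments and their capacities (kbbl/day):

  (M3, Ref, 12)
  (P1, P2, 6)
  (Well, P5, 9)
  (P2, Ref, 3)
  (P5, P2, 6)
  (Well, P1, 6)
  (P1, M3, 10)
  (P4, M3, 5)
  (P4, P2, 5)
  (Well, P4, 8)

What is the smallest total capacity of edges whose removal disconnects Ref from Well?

Augment Well→P1→P2→Ref: bottleneck 3, flow now 3.
Augment Well→P1→M3→Ref: bottleneck 3, flow now 6.
Augment Well→P4→M3→Ref: bottleneck 5, flow now 11.
Augment Well→P4→P2→P1→M3→Ref: bottleneck 3, flow now 14. (uses reverse residual edge)
No augmenting path remains; maximum flow = 14.
By max-flow min-cut, the minimum cut capacity equals the max flow.
In the residual graph, reachable from Well: {Well, P4, P5, P2}.
Min-cut edges: Well→P1 (6), P4→M3 (5), P2→Ref (3); capacity 6 + 5 + 3 = 14.

14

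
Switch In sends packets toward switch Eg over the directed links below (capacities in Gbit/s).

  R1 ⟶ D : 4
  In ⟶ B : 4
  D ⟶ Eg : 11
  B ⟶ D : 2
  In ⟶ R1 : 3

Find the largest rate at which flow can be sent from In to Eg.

Augment In→R1→D→Eg: bottleneck 3, flow now 3.
Augment In→B→D→Eg: bottleneck 2, flow now 5.
No augmenting path remains; maximum flow = 5.
In the residual graph, reachable from In: {In, B}.
Min-cut edges: In→R1 (3), B→D (2); capacity 3 + 2 = 5.
This cut is saturated, so no flow can exceed 5.

5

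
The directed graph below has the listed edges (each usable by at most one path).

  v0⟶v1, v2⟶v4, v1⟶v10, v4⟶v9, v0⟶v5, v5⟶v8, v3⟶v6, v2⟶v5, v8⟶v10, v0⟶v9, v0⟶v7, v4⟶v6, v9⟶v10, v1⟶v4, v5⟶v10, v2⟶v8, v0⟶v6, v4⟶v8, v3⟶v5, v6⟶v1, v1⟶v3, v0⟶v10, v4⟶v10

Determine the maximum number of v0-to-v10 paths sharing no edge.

Assign every edge capacity 1; by Menger, the answer equals the max flow.
Path v0→v10 (+1); total 1.
Path v0→v1→v10 (+1); total 2.
Path v0→v5→v10 (+1); total 3.
Path v0→v9→v10 (+1); total 4.
Path v0→v6→v1→v4→v10 (+1); total 5.
No residual v0→v10 path; max flow = 5.
Certifying cut of size 5: {v0→v1, v0→v10, v0→v5, v0→v6, v0→v9}.

5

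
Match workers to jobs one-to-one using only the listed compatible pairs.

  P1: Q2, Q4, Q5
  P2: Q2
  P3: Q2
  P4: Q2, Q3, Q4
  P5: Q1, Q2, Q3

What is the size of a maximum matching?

Unit-capacity flow: source→left, listed edges, right→sink; max matching = max flow.
Augmenting path P1→Q2 (+1); matched 1.
Augmenting path P4→Q3 (+1); matched 2.
Augmenting path P5→Q1 (+1); matched 3.
Augmenting path P2→Q2→P1→Q4 (+1); matched 4.
No augmenting path remains; maximum matching = 4.
König certificate: {P1, P4, P5, Q2} is a vertex cover of size 4 (every listed pair touches it), so no matching can be larger.

4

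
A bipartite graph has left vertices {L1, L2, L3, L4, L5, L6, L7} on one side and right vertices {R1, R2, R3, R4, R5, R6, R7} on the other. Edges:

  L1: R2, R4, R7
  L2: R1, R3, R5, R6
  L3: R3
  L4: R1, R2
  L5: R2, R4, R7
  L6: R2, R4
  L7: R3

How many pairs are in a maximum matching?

6

Unit-capacity flow: source→left, listed edges, right→sink; max matching = max flow.
Augmenting path L1→R2 (+1); matched 1.
Augmenting path L2→R1 (+1); matched 2.
Augmenting path L3→R3 (+1); matched 3.
Augmenting path L5→R4 (+1); matched 4.
Augmenting path L4→R1→L2→R5 (+1); matched 5.
Augmenting path L6→R2→L1→R7 (+1); matched 6.
No augmenting path remains; maximum matching = 6.
König certificate: {L1, L2, L4, L5, L6, R3} is a vertex cover of size 6 (every listed pair touches it), so no matching can be larger.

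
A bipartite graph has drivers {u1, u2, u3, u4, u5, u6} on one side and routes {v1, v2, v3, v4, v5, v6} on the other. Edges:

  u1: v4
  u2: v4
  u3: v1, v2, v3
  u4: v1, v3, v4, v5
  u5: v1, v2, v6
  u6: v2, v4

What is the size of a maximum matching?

5

Unit-capacity flow: source→left, listed edges, right→sink; max matching = max flow.
Augmenting path u1→v4 (+1); matched 1.
Augmenting path u3→v1 (+1); matched 2.
Augmenting path u4→v3 (+1); matched 3.
Augmenting path u5→v2 (+1); matched 4.
Augmenting path u6→v2→u5→v6 (+1); matched 5.
No augmenting path remains; maximum matching = 5.
König certificate: {u3, u4, u5, u6, v4} is a vertex cover of size 5 (every listed pair touches it), so no matching can be larger.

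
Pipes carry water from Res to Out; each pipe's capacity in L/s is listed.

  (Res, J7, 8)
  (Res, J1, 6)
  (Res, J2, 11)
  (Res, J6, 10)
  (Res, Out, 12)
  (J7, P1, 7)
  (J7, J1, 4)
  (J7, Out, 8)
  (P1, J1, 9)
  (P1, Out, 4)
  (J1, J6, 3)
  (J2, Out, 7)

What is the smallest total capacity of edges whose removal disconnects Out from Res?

Augment Res→Out: bottleneck 12, flow now 12.
Augment Res→J7→Out: bottleneck 8, flow now 20.
Augment Res→J2→Out: bottleneck 7, flow now 27.
No augmenting path remains; maximum flow = 27.
By max-flow min-cut, the minimum cut capacity equals the max flow.
In the residual graph, reachable from Res: {Res, J1, J2, J6}.
Min-cut edges: Res→J7 (8), Res→Out (12), J2→Out (7); capacity 8 + 12 + 7 = 27.

27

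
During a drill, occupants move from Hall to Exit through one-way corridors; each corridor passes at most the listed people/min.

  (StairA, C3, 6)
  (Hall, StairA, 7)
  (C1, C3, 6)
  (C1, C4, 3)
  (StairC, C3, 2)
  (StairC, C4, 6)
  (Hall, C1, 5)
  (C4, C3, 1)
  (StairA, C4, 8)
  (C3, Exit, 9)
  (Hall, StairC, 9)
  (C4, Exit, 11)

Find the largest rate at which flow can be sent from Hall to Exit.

Augment Hall→C1→C3→Exit: bottleneck 5, flow now 5.
Augment Hall→StairC→C3→Exit: bottleneck 2, flow now 7.
Augment Hall→StairC→C4→Exit: bottleneck 6, flow now 13.
Augment Hall→StairA→C3→Exit: bottleneck 2, flow now 15.
Augment Hall→StairA→C4→Exit: bottleneck 5, flow now 20.
No augmenting path remains; maximum flow = 20.
In the residual graph, reachable from Hall: {Hall, StairC}.
Min-cut edges: Hall→C1 (5), Hall→StairA (7), StairC→C3 (2), StairC→C4 (6); capacity 5 + 7 + 2 + 6 = 20.
This cut is saturated, so no flow can exceed 20.

20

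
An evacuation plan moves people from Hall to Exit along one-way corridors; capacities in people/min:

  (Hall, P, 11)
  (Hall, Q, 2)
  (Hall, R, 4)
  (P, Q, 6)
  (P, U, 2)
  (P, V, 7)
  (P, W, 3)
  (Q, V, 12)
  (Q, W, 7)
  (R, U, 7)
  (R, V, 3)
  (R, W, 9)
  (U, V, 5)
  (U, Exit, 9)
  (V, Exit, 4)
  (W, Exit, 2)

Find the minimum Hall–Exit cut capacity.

12

Augment Hall→P→U→Exit: bottleneck 2, flow now 2.
Augment Hall→P→V→Exit: bottleneck 4, flow now 6.
Augment Hall→P→W→Exit: bottleneck 2, flow now 8.
Augment Hall→R→U→Exit: bottleneck 4, flow now 12.
No augmenting path remains; maximum flow = 12.
By max-flow min-cut, the minimum cut capacity equals the max flow.
In the residual graph, reachable from Hall: {Hall, P, Q, V, W}.
Min-cut edges: Hall→R (4), P→U (2), V→Exit (4), W→Exit (2); capacity 4 + 2 + 4 + 2 = 12.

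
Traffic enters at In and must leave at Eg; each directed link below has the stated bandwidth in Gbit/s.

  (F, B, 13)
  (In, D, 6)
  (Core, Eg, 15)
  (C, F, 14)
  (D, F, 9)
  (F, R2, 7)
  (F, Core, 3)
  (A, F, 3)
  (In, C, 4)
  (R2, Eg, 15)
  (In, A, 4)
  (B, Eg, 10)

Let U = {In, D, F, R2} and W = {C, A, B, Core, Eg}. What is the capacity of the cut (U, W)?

Edges leaving {In, D, F, R2}: In→C (4), In→A (4), F→B (13), F→Core (3), R2→Eg (15).
Cut capacity = 4 + 4 + 13 + 3 + 15 = 39.

39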